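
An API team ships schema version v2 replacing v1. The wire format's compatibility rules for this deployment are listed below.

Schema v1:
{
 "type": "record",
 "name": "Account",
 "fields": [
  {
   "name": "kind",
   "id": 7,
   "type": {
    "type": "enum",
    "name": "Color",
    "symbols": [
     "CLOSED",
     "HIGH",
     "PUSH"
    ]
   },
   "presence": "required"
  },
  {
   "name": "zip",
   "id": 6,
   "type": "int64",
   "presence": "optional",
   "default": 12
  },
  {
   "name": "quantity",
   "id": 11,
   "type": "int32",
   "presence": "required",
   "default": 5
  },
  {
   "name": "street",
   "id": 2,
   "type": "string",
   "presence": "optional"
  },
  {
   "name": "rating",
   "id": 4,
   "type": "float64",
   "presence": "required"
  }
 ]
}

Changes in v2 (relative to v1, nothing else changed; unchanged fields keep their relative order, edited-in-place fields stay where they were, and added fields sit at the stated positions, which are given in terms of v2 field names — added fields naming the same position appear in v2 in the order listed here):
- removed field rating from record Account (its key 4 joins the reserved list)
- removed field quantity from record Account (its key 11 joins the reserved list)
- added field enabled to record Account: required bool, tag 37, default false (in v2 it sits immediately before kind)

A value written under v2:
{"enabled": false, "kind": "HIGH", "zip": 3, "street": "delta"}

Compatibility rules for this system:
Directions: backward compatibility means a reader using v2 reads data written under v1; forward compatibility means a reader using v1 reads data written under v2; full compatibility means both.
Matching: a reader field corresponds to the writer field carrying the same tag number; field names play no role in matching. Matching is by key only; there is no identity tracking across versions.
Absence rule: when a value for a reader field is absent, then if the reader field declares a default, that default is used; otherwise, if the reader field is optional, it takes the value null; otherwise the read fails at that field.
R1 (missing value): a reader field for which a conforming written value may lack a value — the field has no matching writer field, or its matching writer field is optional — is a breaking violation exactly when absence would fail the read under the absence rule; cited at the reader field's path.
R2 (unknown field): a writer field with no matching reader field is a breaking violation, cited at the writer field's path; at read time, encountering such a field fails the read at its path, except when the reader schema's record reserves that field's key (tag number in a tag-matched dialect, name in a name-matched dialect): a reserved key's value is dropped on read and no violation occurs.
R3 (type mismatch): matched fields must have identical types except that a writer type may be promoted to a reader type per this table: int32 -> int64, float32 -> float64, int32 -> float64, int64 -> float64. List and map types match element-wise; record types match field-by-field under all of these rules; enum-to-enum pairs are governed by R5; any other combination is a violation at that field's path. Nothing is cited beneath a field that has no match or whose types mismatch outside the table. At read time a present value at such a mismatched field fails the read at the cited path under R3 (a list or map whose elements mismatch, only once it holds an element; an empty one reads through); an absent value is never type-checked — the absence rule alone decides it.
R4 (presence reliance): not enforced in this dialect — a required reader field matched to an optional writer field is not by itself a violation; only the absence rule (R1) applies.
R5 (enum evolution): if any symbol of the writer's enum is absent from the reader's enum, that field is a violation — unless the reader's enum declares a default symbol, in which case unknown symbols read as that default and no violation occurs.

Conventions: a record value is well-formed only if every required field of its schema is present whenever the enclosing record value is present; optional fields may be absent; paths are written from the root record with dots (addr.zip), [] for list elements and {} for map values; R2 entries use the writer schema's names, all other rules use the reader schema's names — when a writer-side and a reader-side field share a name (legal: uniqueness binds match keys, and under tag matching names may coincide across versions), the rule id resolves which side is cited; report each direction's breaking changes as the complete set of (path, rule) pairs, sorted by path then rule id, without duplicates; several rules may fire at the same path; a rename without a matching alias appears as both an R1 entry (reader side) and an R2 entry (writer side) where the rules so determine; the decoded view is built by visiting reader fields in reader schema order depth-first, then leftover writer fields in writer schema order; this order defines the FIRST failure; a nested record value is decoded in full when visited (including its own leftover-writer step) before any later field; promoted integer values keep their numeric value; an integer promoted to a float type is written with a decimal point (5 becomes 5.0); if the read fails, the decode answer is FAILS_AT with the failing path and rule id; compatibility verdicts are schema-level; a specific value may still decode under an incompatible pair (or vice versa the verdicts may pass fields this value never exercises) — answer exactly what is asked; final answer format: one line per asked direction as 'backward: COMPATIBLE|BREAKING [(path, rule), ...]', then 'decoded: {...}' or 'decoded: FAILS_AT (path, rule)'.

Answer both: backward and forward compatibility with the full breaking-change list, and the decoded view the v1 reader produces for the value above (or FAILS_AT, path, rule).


backward: COMPATIBLE []; forward: BREAKING [(enabled, R2), (rating, R1)]; decoded: FAILS_AT (rating, R1)

arrows below run writer -> reader for Account
checking backward for Account: reader v2 against writer v1:
  enabled has no writer counterpart
  kind <- kind (Color -> Color, writer required)
  zip <- zip (int64 -> int64, writer optional)
  street <- street (string -> string, writer optional)
  writer field quantity has no reader counterpart
  writer field rating has no reader counterpart
  => backward: COMPATIBLE
checking forward for Account: reader v1 against writer v2:
  kind <- kind (Color -> Color, writer required)
  zip <- zip (int64 -> int64, writer optional)
  quantity has no writer counterpart
  street <- street (string -> string, writer optional)
  rating has no writer counterpart
  writer field enabled has no reader counterpart
  R2 fires at enabled
  R1 fires at rating
  => 2 violation(s): forward is BREAKING for Account
decode walk for Account under reader schema v1:
  kind := "HIGH"
  zip := 3
  quantity := 5 (absent -> default)
  street := "delta"
  read fails at rating under R1 (no fill)
  => FAILS_AT (rating, R1)


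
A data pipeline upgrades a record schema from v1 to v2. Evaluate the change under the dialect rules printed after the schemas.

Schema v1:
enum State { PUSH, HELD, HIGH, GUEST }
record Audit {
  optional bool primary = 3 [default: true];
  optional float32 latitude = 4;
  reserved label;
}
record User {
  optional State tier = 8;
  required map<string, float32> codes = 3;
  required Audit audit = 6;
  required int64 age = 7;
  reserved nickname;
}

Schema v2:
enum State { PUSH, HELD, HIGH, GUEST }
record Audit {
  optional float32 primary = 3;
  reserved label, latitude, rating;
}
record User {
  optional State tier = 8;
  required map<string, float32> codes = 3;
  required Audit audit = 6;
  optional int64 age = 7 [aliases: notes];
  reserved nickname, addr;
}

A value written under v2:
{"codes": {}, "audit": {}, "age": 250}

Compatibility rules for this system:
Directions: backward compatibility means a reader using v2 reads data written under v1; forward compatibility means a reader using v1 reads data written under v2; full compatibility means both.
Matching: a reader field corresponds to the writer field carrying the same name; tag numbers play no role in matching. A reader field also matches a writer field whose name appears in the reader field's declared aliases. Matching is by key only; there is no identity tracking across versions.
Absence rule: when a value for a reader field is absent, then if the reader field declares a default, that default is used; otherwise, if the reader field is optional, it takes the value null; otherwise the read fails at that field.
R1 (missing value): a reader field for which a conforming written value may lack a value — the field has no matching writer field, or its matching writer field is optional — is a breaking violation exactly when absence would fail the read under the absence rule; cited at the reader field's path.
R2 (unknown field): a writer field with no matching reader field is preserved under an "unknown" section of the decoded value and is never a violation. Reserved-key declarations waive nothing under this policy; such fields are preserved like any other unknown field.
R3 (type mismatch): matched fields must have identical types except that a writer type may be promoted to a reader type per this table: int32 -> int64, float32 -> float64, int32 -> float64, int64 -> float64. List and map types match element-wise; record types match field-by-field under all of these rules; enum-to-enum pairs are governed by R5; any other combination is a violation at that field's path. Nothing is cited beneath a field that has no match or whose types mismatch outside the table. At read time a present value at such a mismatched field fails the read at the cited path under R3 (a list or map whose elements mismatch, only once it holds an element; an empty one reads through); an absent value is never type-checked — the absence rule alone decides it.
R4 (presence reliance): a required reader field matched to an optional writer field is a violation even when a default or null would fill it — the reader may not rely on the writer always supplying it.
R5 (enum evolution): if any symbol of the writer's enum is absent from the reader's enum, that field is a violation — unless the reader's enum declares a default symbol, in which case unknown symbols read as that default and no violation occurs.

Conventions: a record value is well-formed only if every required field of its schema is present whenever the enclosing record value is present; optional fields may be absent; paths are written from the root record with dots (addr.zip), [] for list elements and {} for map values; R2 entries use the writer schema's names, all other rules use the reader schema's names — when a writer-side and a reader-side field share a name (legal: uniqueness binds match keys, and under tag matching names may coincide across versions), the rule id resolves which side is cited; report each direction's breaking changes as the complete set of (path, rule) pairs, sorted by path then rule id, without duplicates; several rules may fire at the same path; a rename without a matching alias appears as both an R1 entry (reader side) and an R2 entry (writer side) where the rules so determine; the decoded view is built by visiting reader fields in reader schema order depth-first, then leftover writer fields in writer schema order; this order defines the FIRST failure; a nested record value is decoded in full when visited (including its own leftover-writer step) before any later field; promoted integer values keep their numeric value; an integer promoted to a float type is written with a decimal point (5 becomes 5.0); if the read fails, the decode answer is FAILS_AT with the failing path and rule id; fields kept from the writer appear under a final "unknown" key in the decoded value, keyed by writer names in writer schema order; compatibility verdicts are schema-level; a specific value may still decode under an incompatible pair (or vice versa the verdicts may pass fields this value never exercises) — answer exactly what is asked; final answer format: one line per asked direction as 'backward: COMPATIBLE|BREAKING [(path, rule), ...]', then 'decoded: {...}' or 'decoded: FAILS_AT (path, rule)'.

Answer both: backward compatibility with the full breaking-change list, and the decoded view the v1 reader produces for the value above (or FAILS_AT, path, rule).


backward: BREAKING [(audit.primary, R3)]; decoded: {"tier": null, "codes": {}, "audit": {"primary": true, "latitude": null}, "age": 250}

each type pair in User: writer, then reader
backward pass over User, reader schema v2, writer schema v1:
  tier: State -> State, writer optional; from tier
  codes: map<string, float32> -> map<string, float32>, writer required; from codes
  audit: Audit -> Audit, writer required; from audit
  age: int64 -> int64, writer required; from age
  audit.primary: bool -> float32, writer optional; from audit.primary
  audit.latitude (writer side), unknown to reader
  R3 fires at audit.primary
  backward on User therefore BREAKING (1)
decoding the User value with the v1 reader:
  tier := null (absent, optional -> null)
  codes := {}
  audit.primary := true (absent -> default)
  audit.latitude := null (absent, optional -> null)
  age := 250
  => decoded: {"tier": null, "codes": {}, "audit": {"primary": true, "latitude": null}, "age": 250}
checking off the User differences that do not matter here:
  field age in record User: required changed to optional -> fires only in the forward direction of User, which is not asked here
  removed field latitude from record Audit (its key "latitude" joins the reserved list) -> inert for the asked User verdict: nothing fires


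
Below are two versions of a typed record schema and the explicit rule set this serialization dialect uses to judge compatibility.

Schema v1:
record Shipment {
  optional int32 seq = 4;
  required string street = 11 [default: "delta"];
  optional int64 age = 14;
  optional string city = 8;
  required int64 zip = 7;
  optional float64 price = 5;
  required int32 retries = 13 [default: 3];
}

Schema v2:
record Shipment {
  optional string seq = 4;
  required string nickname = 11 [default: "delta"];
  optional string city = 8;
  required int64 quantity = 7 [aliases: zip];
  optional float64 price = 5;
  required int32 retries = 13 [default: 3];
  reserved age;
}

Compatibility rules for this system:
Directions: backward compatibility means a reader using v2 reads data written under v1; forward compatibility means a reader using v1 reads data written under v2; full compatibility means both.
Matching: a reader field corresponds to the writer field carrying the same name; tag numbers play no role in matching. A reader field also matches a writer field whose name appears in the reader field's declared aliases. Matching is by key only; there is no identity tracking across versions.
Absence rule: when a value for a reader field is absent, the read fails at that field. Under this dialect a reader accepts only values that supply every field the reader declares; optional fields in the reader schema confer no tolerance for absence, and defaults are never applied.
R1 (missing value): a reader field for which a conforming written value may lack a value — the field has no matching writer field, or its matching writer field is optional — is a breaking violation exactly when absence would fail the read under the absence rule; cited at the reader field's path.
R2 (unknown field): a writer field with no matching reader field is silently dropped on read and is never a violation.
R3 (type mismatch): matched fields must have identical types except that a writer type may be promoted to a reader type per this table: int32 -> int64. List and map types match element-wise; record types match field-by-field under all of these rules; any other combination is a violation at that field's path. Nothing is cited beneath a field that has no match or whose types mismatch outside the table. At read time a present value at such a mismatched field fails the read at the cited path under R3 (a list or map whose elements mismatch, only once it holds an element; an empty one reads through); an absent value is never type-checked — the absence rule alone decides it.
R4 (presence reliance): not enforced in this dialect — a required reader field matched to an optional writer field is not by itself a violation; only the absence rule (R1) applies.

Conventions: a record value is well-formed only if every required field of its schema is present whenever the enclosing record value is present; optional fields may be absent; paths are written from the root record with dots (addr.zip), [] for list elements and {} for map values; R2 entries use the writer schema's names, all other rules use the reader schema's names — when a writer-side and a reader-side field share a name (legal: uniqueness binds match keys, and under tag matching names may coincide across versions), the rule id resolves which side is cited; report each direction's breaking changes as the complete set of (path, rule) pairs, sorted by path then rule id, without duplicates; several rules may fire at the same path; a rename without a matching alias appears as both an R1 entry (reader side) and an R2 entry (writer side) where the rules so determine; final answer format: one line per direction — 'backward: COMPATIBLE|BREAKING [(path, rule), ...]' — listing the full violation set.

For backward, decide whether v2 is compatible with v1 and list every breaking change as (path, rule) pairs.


backward: BREAKING [(city, R1), (nickname, R1), (price, R1), (seq, R1), (seq, R3)]

the writer's type comes first in each Shipment pair
checking backward for Shipment: reader v2 against writer v1:
  seq <- seq (int32 -> string, writer optional)
  nickname: no writer match
  city <- city (string -> string, writer optional)
  quantity <- zip (int64 -> int64, writer required)
  price <- price (float64 -> float64, writer optional)
  retries <- retries (int32 -> int32, writer required)
  writer field street has no reader counterpart
  writer field age has no reader counterpart
  rule R1 violated at city
  rule R1 violated at nickname
  rule R1 violated at price
  rule R1 violated at seq
  rule R3 violated at seq
  => backward verdict for Shipment: BREAKING, 5 violation(s)
ruling out the remaining Shipment differences:
  renamed field zip to quantity in record Shipment (alias zip declared on the renamed field) -> affects forward compatibility only, which is not asked


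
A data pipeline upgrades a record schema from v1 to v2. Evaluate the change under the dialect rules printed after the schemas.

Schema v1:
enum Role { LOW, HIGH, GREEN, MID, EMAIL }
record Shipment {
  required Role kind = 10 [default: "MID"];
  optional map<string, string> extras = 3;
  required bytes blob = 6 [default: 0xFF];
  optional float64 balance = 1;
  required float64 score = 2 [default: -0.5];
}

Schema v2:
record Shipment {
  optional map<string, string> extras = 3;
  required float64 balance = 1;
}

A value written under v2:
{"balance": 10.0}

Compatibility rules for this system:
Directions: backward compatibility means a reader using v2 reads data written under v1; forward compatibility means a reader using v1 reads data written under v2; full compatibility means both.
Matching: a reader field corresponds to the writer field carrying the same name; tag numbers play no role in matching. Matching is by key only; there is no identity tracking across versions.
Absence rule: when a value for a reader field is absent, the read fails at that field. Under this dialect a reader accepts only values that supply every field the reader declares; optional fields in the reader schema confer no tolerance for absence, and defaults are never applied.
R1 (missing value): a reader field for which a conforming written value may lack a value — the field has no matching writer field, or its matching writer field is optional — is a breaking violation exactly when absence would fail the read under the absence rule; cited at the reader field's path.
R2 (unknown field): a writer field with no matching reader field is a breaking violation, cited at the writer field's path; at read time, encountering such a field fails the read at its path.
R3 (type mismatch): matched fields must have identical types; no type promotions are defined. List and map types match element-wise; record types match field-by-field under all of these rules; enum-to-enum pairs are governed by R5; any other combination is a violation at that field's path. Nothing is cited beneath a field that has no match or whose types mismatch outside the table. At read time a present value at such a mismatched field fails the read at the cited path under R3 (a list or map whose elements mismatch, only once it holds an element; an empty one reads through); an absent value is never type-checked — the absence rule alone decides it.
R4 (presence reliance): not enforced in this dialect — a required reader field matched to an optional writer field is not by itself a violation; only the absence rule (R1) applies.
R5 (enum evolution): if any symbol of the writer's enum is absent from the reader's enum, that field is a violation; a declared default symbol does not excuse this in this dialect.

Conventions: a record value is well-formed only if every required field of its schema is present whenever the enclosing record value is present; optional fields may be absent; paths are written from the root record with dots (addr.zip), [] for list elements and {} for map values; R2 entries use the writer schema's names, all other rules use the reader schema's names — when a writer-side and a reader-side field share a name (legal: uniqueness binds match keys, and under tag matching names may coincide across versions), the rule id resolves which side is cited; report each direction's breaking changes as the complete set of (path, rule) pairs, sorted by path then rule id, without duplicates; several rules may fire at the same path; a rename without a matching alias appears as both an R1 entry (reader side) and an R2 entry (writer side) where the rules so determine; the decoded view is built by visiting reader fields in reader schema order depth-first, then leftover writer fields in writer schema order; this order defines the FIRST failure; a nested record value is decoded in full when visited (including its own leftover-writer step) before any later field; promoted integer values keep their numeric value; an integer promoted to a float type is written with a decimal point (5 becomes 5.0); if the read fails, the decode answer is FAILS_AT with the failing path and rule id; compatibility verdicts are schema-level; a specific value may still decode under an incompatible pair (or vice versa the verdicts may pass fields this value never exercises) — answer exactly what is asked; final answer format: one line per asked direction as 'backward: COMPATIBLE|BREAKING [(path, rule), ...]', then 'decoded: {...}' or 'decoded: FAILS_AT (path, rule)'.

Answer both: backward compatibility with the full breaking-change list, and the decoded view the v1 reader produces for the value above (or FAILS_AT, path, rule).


backward: BREAKING [(balance, R1), (blob, R2), (extras, R1), (kind, R2), (score, R2)]; decoded: FAILS_AT (kind, R1)

in Shipment below, arrows point writer -> reader
backward pass over Shipment, reader schema v2, writer schema v1:
  map<string, string> -> map<string, string>, writer optional: extras aligns to extras
  float64 -> float64, writer optional: balance aligns to balance
  leftover writer field: kind
  leftover writer field: blob
  leftover writer field: score
  rule R1 violated at balance
  rule R2 violated at blob
  rule R1 violated at extras
  rule R2 violated at kind
  rule R2 violated at score
  => backward verdict for Shipment: BREAKING, 5 violation(s)
decode (reader v1):
  read fails at kind under R1 (no fill)
  => FAILS_AT (kind, R1)
checking off the Shipment differences that do not matter here:
  field balance in record Shipment: optional changed to required -> its effect on Shipment is confined to the forward direction, not asked


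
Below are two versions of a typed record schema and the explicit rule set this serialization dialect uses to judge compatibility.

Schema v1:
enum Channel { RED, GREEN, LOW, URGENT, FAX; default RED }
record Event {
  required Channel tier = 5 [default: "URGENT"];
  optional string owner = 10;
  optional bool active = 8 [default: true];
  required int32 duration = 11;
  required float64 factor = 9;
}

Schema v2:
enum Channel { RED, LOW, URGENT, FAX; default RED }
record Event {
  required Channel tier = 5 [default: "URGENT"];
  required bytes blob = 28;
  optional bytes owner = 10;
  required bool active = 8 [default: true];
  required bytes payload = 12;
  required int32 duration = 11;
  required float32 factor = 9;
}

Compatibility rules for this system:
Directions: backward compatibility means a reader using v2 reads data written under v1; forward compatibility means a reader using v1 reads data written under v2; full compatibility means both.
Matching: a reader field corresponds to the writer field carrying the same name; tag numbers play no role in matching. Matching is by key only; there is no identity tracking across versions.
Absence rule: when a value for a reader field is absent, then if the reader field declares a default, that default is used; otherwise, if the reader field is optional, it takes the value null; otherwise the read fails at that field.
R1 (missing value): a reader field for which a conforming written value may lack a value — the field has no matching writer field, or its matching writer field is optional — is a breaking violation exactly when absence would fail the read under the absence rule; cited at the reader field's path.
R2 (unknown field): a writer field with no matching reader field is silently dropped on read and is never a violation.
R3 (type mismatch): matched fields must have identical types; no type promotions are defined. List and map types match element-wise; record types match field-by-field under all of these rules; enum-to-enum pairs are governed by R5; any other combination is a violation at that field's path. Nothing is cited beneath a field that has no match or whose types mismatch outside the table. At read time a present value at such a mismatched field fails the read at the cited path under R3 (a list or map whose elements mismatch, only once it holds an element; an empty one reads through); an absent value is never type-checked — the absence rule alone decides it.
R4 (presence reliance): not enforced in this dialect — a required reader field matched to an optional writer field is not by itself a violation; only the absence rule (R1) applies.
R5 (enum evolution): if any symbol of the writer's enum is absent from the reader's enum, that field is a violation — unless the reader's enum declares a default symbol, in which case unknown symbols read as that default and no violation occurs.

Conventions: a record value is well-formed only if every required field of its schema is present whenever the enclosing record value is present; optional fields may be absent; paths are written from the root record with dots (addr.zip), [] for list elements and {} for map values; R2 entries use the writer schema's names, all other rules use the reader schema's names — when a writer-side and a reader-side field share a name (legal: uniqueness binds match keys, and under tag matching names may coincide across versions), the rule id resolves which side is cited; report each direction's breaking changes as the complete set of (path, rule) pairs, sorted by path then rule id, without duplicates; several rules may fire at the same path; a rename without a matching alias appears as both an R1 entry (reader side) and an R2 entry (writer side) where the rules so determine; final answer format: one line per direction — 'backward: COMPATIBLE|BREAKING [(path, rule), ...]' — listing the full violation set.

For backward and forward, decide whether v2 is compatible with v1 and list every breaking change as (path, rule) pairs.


backward: BREAKING [(blob, R1), (factor, R3), (owner, R3), (payload, R1)]; forward: BREAKING [(factor, R3), (owner, R3)]

each type pair in Event: writer, then reader
backward pass over Event, reader schema v2, writer schema v1:
  tier: Channel -> Channel, writer required; from tier
  blob: no writer-side match
  owner: string -> bytes, writer optional; from owner
  active: bool -> bool, writer optional; from active
  payload: no writer-side match
  duration: int32 -> int32, writer required; from duration
  factor: float64 -> float32, writer required; from factor
  violation R1 at blob
  violation R3 at factor
  violation R3 at owner
  violation R1 at payload
  => backward verdict for Event: BREAKING, 4 violation(s)
forward pass over Event, reader schema v1, writer schema v2:
  tier: Channel -> Channel, writer required; from tier
  owner: bytes -> string, writer optional; from owner
  active: bool -> bool, writer required; from active
  duration: int32 -> int32, writer required; from duration
  factor: float32 -> float64, writer required; from factor
  leftover writer field: blob
  leftover writer field: payload
  violation R3 at factor
  violation R3 at owner
  => forward verdict for Event: BREAKING, 2 violation(s)


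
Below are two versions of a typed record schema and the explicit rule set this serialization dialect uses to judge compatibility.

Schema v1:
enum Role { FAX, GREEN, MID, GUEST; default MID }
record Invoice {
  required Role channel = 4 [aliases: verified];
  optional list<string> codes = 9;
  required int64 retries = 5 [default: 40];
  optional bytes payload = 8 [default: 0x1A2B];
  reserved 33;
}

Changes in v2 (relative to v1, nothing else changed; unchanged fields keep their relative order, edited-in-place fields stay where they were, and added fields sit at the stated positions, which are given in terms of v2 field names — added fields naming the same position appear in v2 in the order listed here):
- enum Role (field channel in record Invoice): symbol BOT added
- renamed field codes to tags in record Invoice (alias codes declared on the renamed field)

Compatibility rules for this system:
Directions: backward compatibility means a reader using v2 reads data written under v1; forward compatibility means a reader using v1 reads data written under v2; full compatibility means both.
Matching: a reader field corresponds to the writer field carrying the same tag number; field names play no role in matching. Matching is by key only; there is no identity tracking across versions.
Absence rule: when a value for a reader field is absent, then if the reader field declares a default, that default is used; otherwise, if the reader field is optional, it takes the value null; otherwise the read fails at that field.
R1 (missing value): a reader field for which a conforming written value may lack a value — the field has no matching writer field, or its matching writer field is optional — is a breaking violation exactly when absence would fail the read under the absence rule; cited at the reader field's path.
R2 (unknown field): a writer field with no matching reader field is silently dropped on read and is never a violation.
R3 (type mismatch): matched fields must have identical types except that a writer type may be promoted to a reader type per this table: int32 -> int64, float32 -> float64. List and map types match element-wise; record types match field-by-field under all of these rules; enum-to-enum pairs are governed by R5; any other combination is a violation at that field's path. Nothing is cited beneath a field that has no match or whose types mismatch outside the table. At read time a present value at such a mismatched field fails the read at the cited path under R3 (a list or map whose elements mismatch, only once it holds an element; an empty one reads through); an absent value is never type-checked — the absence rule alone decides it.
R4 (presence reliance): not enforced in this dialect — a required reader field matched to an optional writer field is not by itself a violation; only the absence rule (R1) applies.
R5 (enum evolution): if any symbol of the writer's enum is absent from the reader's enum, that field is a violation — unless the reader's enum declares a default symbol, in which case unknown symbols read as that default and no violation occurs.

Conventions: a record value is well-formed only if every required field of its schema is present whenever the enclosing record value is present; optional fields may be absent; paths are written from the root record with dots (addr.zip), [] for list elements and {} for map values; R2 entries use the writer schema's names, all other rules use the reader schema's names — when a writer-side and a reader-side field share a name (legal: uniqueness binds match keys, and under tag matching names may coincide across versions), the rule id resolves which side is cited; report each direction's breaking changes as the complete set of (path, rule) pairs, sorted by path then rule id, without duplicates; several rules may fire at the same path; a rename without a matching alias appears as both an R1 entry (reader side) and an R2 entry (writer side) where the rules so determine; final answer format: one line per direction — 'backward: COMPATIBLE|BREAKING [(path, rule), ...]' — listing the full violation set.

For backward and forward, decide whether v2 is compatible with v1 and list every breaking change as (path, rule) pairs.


backward: COMPATIBLE []; forward: COMPATIBLE []

each type pair in Invoice: writer, then reader
backward pass over Invoice, reader schema v2, writer schema v1:
  writer required, Role -> Role: reader channel maps from writer channel
  writer optional, list<string> -> list<string>: reader tags maps from writer codes
  writer required, int64 -> int64: reader retries maps from writer retries
  writer optional, bytes -> bytes: reader payload maps from writer payload
  nothing fires on Invoice: backward is COMPATIBLE
forward pass over Invoice, reader schema v1, writer schema v2:
  writer required, Role -> Role: reader channel maps from writer channel
  writer optional, list<string> -> list<string>: reader codes maps from writer tags
  writer required, int64 -> int64: reader retries maps from writer retries
  writer optional, bytes -> bytes: reader payload maps from writer payload
  nothing fires on Invoice: forward is COMPATIBLE


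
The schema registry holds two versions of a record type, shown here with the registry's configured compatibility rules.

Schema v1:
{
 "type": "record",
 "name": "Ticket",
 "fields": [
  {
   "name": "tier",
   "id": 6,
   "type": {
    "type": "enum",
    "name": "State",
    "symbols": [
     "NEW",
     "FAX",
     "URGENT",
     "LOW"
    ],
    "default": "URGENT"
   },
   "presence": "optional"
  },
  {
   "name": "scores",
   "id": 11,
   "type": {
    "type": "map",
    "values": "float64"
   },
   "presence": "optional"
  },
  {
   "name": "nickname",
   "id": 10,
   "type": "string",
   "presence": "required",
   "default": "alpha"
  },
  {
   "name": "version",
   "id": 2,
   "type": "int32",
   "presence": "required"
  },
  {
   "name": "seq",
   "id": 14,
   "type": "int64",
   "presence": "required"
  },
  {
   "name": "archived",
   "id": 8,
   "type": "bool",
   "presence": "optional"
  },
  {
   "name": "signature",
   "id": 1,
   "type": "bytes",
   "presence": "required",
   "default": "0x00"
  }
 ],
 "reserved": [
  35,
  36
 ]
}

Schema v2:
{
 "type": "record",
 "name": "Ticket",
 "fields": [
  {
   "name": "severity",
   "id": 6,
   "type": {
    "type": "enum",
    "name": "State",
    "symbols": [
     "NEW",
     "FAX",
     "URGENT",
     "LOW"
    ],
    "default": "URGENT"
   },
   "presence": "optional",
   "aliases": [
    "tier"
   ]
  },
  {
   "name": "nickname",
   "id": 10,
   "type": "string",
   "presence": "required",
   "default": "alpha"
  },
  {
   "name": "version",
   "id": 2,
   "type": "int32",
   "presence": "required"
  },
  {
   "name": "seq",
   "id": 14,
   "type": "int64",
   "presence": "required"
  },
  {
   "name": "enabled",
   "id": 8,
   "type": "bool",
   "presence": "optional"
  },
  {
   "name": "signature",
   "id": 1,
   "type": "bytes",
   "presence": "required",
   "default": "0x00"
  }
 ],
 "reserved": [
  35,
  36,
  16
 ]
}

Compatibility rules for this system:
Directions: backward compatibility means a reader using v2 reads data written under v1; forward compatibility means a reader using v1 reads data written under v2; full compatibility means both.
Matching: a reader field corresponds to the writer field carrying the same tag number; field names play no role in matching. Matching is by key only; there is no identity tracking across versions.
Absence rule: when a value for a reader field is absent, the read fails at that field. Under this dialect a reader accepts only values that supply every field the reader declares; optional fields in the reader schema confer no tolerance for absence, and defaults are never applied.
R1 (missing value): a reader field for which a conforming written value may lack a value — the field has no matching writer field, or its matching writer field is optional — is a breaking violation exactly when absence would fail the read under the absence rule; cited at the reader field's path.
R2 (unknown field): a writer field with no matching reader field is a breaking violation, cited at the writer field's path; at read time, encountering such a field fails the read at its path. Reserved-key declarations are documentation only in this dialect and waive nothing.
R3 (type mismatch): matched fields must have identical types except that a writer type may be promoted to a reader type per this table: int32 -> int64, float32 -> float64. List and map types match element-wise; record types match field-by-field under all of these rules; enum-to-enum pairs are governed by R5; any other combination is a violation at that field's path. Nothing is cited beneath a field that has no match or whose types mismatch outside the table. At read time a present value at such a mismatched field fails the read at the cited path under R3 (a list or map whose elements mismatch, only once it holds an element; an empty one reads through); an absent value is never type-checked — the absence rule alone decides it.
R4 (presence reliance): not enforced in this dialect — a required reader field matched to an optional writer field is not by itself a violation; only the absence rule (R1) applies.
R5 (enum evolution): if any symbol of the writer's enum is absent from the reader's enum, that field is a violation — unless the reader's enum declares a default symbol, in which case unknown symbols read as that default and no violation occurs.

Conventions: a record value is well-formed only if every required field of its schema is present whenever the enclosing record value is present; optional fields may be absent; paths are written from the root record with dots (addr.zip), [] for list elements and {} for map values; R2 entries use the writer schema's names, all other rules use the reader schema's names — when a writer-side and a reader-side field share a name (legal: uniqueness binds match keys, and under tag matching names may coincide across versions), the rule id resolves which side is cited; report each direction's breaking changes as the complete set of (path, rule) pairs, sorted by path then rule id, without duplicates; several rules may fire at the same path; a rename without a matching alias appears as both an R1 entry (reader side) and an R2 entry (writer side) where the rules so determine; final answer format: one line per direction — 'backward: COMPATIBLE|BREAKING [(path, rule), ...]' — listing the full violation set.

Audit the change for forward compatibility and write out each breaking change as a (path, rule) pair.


in Ticket below, arrows point writer -> reader
forward pass over Ticket, reader schema v1, writer schema v2:
  writer optional, State -> State: reader tier maps from writer severity
  no writer field matches reader scores
  writer required, string -> string: reader nickname maps from writer nickname
  writer required, int32 -> int32: reader version maps from writer version
  writer required, int64 -> int64: reader seq maps from writer seq
  writer optional, bool -> bool: reader archived maps from writer enabled
  writer required, bytes -> bytes: reader signature maps from writer signature
  violation R1 at archived
  violation R1 at scores
  violation R1 at tier
  => forward: BREAKING (3)
the other Ticket changes do not affect what is asked:
  renamed field tier to severity in record Ticket (alias tier declared on the renamed field) -> fires only in the backward direction of Ticket, which is not asked here
  removed field scores from record Ticket -> fires only in the backward direction of Ticket, which is not asked here
  renamed field archived to enabled in record Ticket -> fires only in the backward direction of Ticket, which is not asked here

forward: BREAKING [(archived, R1), (scores, R1), (tier, R1)]
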